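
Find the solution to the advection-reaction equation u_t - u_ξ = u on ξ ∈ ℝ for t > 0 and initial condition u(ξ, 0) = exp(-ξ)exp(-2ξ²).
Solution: Substitute u = exp(-ξ)w.
Then u_ξ = exp(-ξ)(w_ξ - w), u_t = exp(-ξ)w_t; substituting and dividing by exp(-ξ), the lower-order terms cancel: w_t - w_ξ = 0 (standard advection equation).
Data for w: w(ξ,0) = exp(ξ)u(ξ,0) = exp(-2ξ²).
By characteristics (dξ/dt = -1), w(ξ,t) = f(ξ + t) with f = w(·, 0).
So w(ξ,t) = exp(-2(t + ξ)²), and u(ξ,t) = exp(-ξ)w(ξ,t).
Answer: u(ξ, t) = exp(-ξ)exp(-2(t + ξ)²)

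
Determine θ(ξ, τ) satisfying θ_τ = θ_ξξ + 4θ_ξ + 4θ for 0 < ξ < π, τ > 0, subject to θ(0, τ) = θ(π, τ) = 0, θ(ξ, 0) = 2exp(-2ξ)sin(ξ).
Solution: Substitute θ = exp(-2ξ)u, i.e. u = exp(2ξ)θ.
By the product rule, θ_ξ = exp(-2ξ)(u_ξ - 2u), θ_ξξ = exp(-2ξ)(u_ξξ - 4u_ξ + 4u), θ_τ = exp(-2ξ)u_τ.
Substituting into the PDE and dividing by exp(-2ξ): u_τ = (u_ξξ - 4u_ξ + 4u) + 4(u_ξ - 2u) + 4u.
The lower-order terms cancel, leaving the standard heat equation u_τ = u_ξξ.
Initial data for u: u(ξ,0) = exp(2ξ)θ(ξ,0) = 2sin(ξ). The boundary conditions carry over: u(0,τ) = u(π,τ) = 0.
Solve for u:
  Using separation of variables u = X(ξ)G(τ):
  Eigenfunctions: sin(nξ), n = 1, 2, 3, ...
  General solution: u(ξ, τ) = Σ c_n sin(nξ) exp(-n² τ)
  Matching u(ξ,0) = 2sin(ξ) term by term: c_1=2.
Hence u(ξ,τ) = 2exp(-τ)sin(ξ).
Transform back: θ(ξ,τ) = exp(-2ξ)u(ξ,τ).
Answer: θ(ξ, τ) = 2exp(-2ξ)exp(-τ)sin(ξ)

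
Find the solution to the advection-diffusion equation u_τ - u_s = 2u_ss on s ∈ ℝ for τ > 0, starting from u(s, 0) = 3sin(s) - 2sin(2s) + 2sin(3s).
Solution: Change to a moving frame: let η = s + τ, σ = τ and write u(s,τ) = w(η,σ).
By the chain rule u_τ = w_σ + w_η, u_s = w_η, u_ss = w_ηη.
Then u_τ - u_s = w_σ: the advection term cancels and the PDE becomes the heat equation w_σ = 2w_ηη on η ∈ ℝ.
Initial data: w(η,0) = u(η,0) = 3sin(η) - 2sin(2η) + 2sin(3η).
On η ∈ ℝ each mode satisfies (sin(nη))″ = -n² sin(nη), so exp(-2n²σ) sin(nη) solves the heat equation; by superposition w(η,σ) = Σ c_n exp(-2n²σ) sin(nη).
Reading off the coefficients: c_1=3, c_2=-2, c_3=2, so w(η,σ) = 3exp(-2σ)sin(η) - 2exp(-8σ)sin(2η) + 2exp(-18σ)sin(3η).
Substituting back η = s + τ, σ = τ: u(s,τ) = w(s + τ, τ).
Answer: u(s, τ) = 3exp(-2τ)sin(s + τ) - 2exp(-8τ)sin(2s + 2τ) + 2exp(-18τ)sin(3s + 3τ)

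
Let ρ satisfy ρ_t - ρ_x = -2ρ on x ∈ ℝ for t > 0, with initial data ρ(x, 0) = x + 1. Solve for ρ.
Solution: Substitute ρ = exp(-2t)u.
Then ρ_t = exp(-2t)(u_t - 2u), ρ_x = exp(-2t)u_x; substituting and dividing by exp(-2t), the lower-order terms cancel: u_t - u_x = 0 (standard advection equation).
Data for u: u(x,0) = ρ(x,0) = x + 1.
By characteristics (dx/dt = -1), u(x,t) = f(x + t) with f = u(·, 0).
So u(x,t) = t + x + 1, and ρ(x,t) = exp(-2t)u(x,t).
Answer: ρ(x, t) = texp(-2t) + xexp(-2t) + exp(-2t)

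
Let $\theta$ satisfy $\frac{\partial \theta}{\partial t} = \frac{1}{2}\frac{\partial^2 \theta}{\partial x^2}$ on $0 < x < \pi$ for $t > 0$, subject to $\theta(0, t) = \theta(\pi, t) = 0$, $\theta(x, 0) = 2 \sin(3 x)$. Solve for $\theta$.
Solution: Using separation of variables $\theta = X(x)G(t)$:
Eigenfunctions: $\sin(nx)$, $n = 1, 2, 3, \ldots$
General solution: $\theta(x, t) = \sum c_n \sin(nx) e^{-n^2 t/2}$
Matching $\theta(x,0) = 2 \sin(3 x)$ term by term: $c_3=2$.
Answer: $\theta(x, t) = 2 e^{-9 t/2} \sin(3 x)$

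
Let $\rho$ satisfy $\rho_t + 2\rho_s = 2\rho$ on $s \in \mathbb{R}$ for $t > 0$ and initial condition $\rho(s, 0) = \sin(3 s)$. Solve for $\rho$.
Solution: Substitute $\rho = e^{2t}u$.
Then $\rho_t = e^{2t}(u_t + 2u)$, $\rho_s = e^{2t}u_s$; substituting and dividing by $e^{2t}$, the lower-order terms cancel: $u_t + 2u_s = 0$ (standard advection equation).
Data for $u$: $u(s,0) = \rho(s,0) = \sin(3 s)$.
By characteristics ($ds/dt = 2$), $u(s,t) = f(s - 2t)$ with $f = u( \cdot , 0)$.
So $u(s,t) = \sin(3 s - 6 t)$, and $\rho(s,t) = e^{2t}u(s,t)$.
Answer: $\rho(s, t) = e^{2 t} \sin(3 s - 6 t)$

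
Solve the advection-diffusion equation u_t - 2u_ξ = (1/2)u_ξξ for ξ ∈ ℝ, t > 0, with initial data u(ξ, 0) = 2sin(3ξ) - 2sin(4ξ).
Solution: Change to a moving frame: let η = ξ + 2t, σ = t and write u(ξ,t) = w(η,σ).
By the chain rule u_t = w_σ + 2w_η, u_ξ = w_η, u_ξξ = w_ηη.
Then u_t - 2u_ξ = w_σ: the advection term cancels and the PDE becomes the heat equation w_σ = (1/2)w_ηη on η ∈ ℝ.
Initial data: w(η,0) = u(η,0) = 2sin(3η) - 2sin(4η).
On η ∈ ℝ each mode satisfies (sin(nη))″ = -n² sin(nη), so exp(-n²σ/2) sin(nη) solves the heat equation; by superposition w(η,σ) = Σ c_n exp(-n²σ/2) sin(nη).
Reading off the coefficients: c_3=2, c_4=-2, so w(η,σ) = -2exp(-8σ)sin(4η) + 2exp(-9σ/2)sin(3η).
Substituting back η = ξ + 2t, σ = t: u(ξ,t) = w(ξ + 2t, t).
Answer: u(ξ, t) = -2exp(-8t)sin(8t + 4ξ) + 2exp(-9t/2)sin(6t + 3ξ)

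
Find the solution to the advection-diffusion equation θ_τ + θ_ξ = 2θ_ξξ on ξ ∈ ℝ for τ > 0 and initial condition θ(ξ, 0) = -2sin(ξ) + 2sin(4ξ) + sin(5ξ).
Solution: Moving frame: η = ξ - τ, σ = τ, θ = u(η,σ), so θ_τ = u_σ - u_η and θ_ξξ = u_ηη.
Hence θ_τ + θ_ξ = u_σ and the PDE becomes the heat equation u_σ = 2u_ηη on η ∈ ℝ.
Initial data: u(η,0) = θ(η,0) = -2sin(η) + 2sin(4η) + sin(5η). Each mode sin(nη) decays as exp(-2n²σ) on ℝ, so u(η,σ) = Σ c_n exp(-2n²σ) sin(nη) with c_1=-2, c_4=2, c_5=1: u(η,σ) = -2exp(-2σ)sin(η) + 2exp(-32σ)sin(4η) + exp(-50σ)sin(5η).
Substituting back: θ(ξ,τ) = u(ξ - τ, τ).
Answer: θ(ξ, τ) = -2exp(-2τ)sin(ξ - τ) + 2exp(-32τ)sin(4ξ - 4τ) + exp(-50τ)sin(5ξ - 5τ)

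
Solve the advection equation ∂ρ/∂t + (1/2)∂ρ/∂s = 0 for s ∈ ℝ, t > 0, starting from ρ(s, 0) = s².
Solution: By characteristics (ds/dt = 1/2), ρ(s,t) = f(s - (1/2)t) with f = ρ(·, 0).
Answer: ρ(s, t) = s² - st + (1/4)t²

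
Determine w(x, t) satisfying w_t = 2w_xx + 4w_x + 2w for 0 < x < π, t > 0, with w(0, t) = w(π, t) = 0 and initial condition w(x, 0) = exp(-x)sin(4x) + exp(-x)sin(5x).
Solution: Substitute w = exp(-x)u.
Then w_x = exp(-x)(u_x - u), w_xx = exp(-x)(u_xx - 2u_x + u), w_t = exp(-x)u_t; substituting and dividing by exp(-x), the lower-order terms cancel: u_t = 2u_xx (standard heat equation).
Data for u: u(x,0) = exp(x)w(x,0) = sin(4x) + sin(5x). The boundary conditions carry over: u(0,t) = u(π,t) = 0.
Separating variables: u = Σ c_n exp(-2n²t) sin(nx). From u(x,0) = sin(4x) + sin(5x): c_4=1, c_5=1.
So u(x,t) = exp(-32t)sin(4x) + exp(-50t)sin(5x), and w(x,t) = exp(-x)u(x,t).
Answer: w(x, t) = exp(-32t)exp(-x)sin(4x) + exp(-50t)exp(-x)sin(5x)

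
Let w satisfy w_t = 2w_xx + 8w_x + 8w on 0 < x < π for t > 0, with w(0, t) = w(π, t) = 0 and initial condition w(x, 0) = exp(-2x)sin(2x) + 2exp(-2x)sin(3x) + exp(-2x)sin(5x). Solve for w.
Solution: Substitute w = exp(-2x)u, i.e. u = exp(2x)w.
By the product rule, w_x = exp(-2x)(u_x - 2u), w_xx = exp(-2x)(u_xx - 4u_x + 4u), w_t = exp(-2x)u_t.
Substituting into the PDE and dividing by exp(-2x): u_t = 2(u_xx - 4u_x + 4u) + 8(u_x - 2u) + 8u.
The lower-order terms cancel, leaving the standard heat equation u_t = 2u_xx.
Initial data for u: u(x,0) = exp(2x)w(x,0) = sin(2x) + 2sin(3x) + sin(5x). The boundary conditions carry over: u(0,t) = u(π,t) = 0.
Solve for u:
  Using separation of variables u = X(x)T(t):
  Eigenfunctions: sin(nx), n = 1, 2, 3, ...
  General solution: u(x, t) = Σ c_n sin(nx) exp(-2n² t)
  Matching u(x,0) = sin(2x) + 2sin(3x) + sin(5x) term by term: c_2=1, c_3=2, c_5=1.
Hence u(x,t) = exp(-8t)sin(2x) + 2exp(-18t)sin(3x) + exp(-50t)sin(5x).
Transform back: w(x,t) = exp(-2x)u(x,t).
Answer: w(x, t) = exp(-8t)exp(-2x)sin(2x) + 2exp(-18t)exp(-2x)sin(3x) + exp(-50t)exp(-2x)sin(5x)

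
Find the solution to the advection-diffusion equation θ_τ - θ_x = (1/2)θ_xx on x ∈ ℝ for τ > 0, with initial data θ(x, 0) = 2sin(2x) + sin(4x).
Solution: Change to a moving frame: let η = x + τ, σ = τ and write θ(x,τ) = u(η,σ).
By the chain rule θ_τ = u_σ + u_η, θ_x = u_η, θ_xx = u_ηη.
Then θ_τ - θ_x = u_σ: the advection term cancels and the PDE becomes the heat equation u_σ = (1/2)u_ηη on η ∈ ℝ.
Initial data: u(η,0) = θ(η,0) = 2sin(2η) + sin(4η).
On η ∈ ℝ each mode satisfies (sin(nη))″ = -n² sin(nη), so exp(-n²σ/2) sin(nη) solves the heat equation; by superposition u(η,σ) = Σ c_n exp(-n²σ/2) sin(nη).
Reading off the coefficients: c_2=2, c_4=1, so u(η,σ) = 2exp(-2σ)sin(2η) + exp(-8σ)sin(4η).
Substituting back η = x + τ, σ = τ: θ(x,τ) = u(x + τ, τ).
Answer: θ(x, τ) = 2exp(-2τ)sin(2x + 2τ) + exp(-8τ)sin(4x + 4τ)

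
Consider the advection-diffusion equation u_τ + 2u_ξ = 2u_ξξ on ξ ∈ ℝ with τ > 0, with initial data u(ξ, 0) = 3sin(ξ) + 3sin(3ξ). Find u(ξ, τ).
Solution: Moving frame: η = ξ - 2τ, σ = τ, u = w(η,σ), so u_τ = w_σ - 2w_η and u_ξξ = w_ηη.
Hence u_τ + 2u_ξ = w_σ and the PDE becomes the heat equation w_σ = 2w_ηη on η ∈ ℝ.
Initial data: w(η,0) = u(η,0) = 3sin(η) + 3sin(3η). Each mode sin(nη) decays as exp(-2n²σ) on ℝ, so w(η,σ) = Σ c_n exp(-2n²σ) sin(nη) with c_1=3, c_3=3: w(η,σ) = 3exp(-2σ)sin(η) + 3exp(-18σ)sin(3η).
Substituting back: u(ξ,τ) = w(ξ - 2τ, τ).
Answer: u(ξ, τ) = 3exp(-2τ)sin(ξ - 2τ) + 3exp(-18τ)sin(3ξ - 6τ)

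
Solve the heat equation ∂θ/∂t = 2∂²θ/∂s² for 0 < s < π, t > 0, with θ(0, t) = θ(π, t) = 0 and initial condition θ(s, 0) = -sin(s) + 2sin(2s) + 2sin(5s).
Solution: Using separation of variables θ = X(s)G(t):
Eigenfunctions: sin(ns), n = 1, 2, 3, ...
General solution: θ(s, t) = Σ c_n sin(ns) exp(-2n² t)
Matching θ(s,0) = -sin(s) + 2sin(2s) + 2sin(5s) term by term: c_1=-1, c_2=2, c_5=2.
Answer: θ(s, t) = -exp(-2t)sin(s) + 2exp(-8t)sin(2s) + 2exp(-50t)sin(5s)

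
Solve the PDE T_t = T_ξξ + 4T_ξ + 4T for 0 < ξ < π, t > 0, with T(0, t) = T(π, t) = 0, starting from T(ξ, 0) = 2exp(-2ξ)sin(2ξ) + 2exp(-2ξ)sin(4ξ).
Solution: Substitute T = exp(-2ξ)u, i.e. u = exp(2ξ)T.
By the product rule, T_ξ = exp(-2ξ)(u_ξ - 2u), T_ξξ = exp(-2ξ)(u_ξξ - 4u_ξ + 4u), T_t = exp(-2ξ)u_t.
Substituting into the PDE and dividing by exp(-2ξ): u_t = (u_ξξ - 4u_ξ + 4u) + 4(u_ξ - 2u) + 4u.
The lower-order terms cancel, leaving the standard heat equation u_t = u_ξξ.
Initial data for u: u(ξ,0) = exp(2ξ)T(ξ,0) = 2sin(2ξ) + 2sin(4ξ). The boundary conditions carry over: u(0,t) = u(π,t) = 0.
Solve for u:
  Using separation of variables u = X(ξ)G(t):
  Eigenfunctions: sin(nξ), n = 1, 2, 3, ...
  General solution: u(ξ, t) = Σ c_n sin(nξ) exp(-n² t)
  Matching u(ξ,0) = 2sin(2ξ) + 2sin(4ξ) term by term: c_2=2, c_4=2.
Hence u(ξ,t) = 2exp(-4t)sin(2ξ) + 2exp(-16t)sin(4ξ).
Transform back: T(ξ,t) = exp(-2ξ)u(ξ,t).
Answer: T(ξ, t) = 2exp(-4t)exp(-2ξ)sin(2ξ) + 2exp(-16t)exp(-2ξ)sin(4ξ)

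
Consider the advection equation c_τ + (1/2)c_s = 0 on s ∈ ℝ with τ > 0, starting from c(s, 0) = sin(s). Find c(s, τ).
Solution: By method of characteristics (waves move right with speed 1/2):
Along characteristics s - (1/2)τ = const, c is constant, so c(s,τ) = f(s - (1/2)τ) with f = c(·, 0).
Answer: c(s, τ) = sin(s - τ/2)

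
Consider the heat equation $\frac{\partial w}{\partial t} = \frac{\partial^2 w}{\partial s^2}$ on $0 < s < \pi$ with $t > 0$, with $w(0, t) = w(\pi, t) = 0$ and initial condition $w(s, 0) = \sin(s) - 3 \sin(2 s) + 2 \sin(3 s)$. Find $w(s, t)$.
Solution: Using separation of variables $w = X(s)T(t)$:
Eigenfunctions: $\sin(ns)$, $n = 1, 2, 3, \ldots$
General solution: $w(s, t) = \sum c_n \sin(ns) e^{-n^2 t}$
Matching $w(s,0) = \sin(s) - 3 \sin(2 s) + 2 \sin(3 s)$ term by term: $c_1=1, c_2=-3, c_3=2$.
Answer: $w(s, t) = e^{-t} \sin(s) - 3 e^{-4 t} \sin(2 s) + 2 e^{-9 t} \sin(3 s)$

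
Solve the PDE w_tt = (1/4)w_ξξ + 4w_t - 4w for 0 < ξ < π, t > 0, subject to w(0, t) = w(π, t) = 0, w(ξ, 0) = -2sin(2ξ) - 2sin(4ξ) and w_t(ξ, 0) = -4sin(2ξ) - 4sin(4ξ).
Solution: Substitute w = exp(2t)u.
Then w_t = exp(2t)(u_t + 2u), w_tt = exp(2t)(u_tt + 4u_t + 4u), w_ξξ = exp(2t)u_ξξ; substituting and dividing by exp(2t), the lower-order terms cancel: u_tt = (1/4)u_ξξ (standard wave equation).
Data for u: u(ξ,0) = w(ξ,0) = -2sin(2ξ) - 2sin(4ξ); u_t(ξ,0) = w_t(ξ,0) - 2w(ξ,0) = 0. The boundary conditions carry over: u(0,t) = u(π,t) = 0.
Separating variables: u = Σ [A_n cos(ω_n t) + B_n sin(ω_n t)] sin(nξ), ω_n = n/2. From ICs: A_2=-2, A_4=-2.
So u(ξ,t) = -2sin(2ξ)cos(t) - 2sin(4ξ)cos(2t), and w(ξ,t) = exp(2t)u(ξ,t).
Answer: w(ξ, t) = -2exp(2t)sin(2ξ)cos(t) - 2exp(2t)sin(4ξ)cos(2t)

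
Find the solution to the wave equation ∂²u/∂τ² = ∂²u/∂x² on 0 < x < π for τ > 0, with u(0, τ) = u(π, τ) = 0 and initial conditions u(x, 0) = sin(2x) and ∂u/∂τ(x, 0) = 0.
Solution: Separating variables: u = Σ [A_n cos(ω_n τ) + B_n sin(ω_n τ)] sin(nx), ω_n = n. From ICs: A_2=1.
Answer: u(x, τ) = sin(2x)cos(2τ)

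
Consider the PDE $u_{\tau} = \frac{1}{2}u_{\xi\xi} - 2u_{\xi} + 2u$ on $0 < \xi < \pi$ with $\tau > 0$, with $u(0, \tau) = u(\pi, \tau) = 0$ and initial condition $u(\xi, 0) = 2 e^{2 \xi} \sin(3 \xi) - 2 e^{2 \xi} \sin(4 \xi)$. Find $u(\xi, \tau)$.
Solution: Substitute $u = e^{2\xi}w$.
Then $u_{\xi} = e^{2\xi}(w_{\xi} + 2w)$, $u_{\xi\xi} = e^{2\xi}(w_{\xi\xi} + 4w_{\xi} + 4w)$, $u_{\tau} = e^{2\xi}w_{\tau}$; substituting and dividing by $e^{2\xi}$, the lower-order terms cancel: $w_{\tau} = \frac{1}{2}w_{\xi\xi}$ (standard heat equation).
Data for $w$: $w(\xi,0) = e^{-2\xi}u(\xi,0) = 2 \sin(3 \xi) - 2 \sin(4 \xi)$. The boundary conditions carry over: $w(0,\tau) = w(\pi,\tau) = 0$.
Separating variables: $w = \sum c_n e^{-n^2\tau/2} \sin(n\xi)$. From $w(\xi,0) = 2 \sin(3 \xi) - 2 \sin(4 \xi)$: $c_3=2, c_4=-2$.
So $w(\xi,\tau) = -2 e^{-8 \tau} \sin(4 \xi) + 2 e^{-9 \tau/2} \sin(3 \xi)$, and $u(\xi,\tau) = e^{2\xi}w(\xi,\tau)$.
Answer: $u(\xi, \tau) = -2 e^{-8 \tau} e^{2 \xi} \sin(4 \xi) + 2 e^{-9 \tau/2} e^{2 \xi} \sin(3 \xi)$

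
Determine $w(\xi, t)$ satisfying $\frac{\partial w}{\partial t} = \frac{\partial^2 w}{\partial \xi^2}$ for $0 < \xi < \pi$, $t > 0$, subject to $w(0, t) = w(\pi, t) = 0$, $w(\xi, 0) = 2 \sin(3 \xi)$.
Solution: Separating variables: $w = \sum c_n e^{-n^2t} \sin(n\xi)$. From $w(\xi,0) = 2 \sin(3 \xi)$: $c_3=2$.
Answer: $w(\xi, t) = 2 e^{-9 t} \sin(3 \xi)$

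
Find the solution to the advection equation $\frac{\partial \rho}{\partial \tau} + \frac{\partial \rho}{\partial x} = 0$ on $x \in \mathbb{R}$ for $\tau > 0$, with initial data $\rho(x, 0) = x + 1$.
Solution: By characteristics ($dx/d\tau = 1$), $\rho(x,\tau) = f(x - \tau)$ with $f = \rho( \cdot , 0)$.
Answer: $\rho(x, \tau) = - \tau + x + 1$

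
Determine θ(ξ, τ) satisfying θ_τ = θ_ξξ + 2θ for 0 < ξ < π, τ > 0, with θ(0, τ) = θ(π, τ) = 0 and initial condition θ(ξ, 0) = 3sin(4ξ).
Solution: Substitute θ = exp(2τ)u, i.e. u = exp(-2τ)θ.
By the product rule, θ_τ = exp(2τ)(u_τ + 2u), θ_ξξ = exp(2τ)u_ξξ.
Substituting into the PDE and dividing by exp(2τ): u_τ + 2u = u_ξξ + 2u.
The lower-order terms cancel, leaving the standard heat equation u_τ = u_ξξ.
Initial data for u: u(ξ,0) = θ(ξ,0) = 3sin(4ξ). The boundary conditions carry over: u(0,τ) = u(π,τ) = 0.
Solve for u:
  Using separation of variables u = X(ξ)G(τ):
  Eigenfunctions: sin(nξ), n = 1, 2, 3, ...
  General solution: u(ξ, τ) = Σ c_n sin(nξ) exp(-n² τ)
  Matching u(ξ,0) = 3sin(4ξ) term by term: c_4=3.
Hence u(ξ,τ) = 3exp(-16τ)sin(4ξ).
Transform back: θ(ξ,τ) = exp(2τ)u(ξ,τ).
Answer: θ(ξ, τ) = 3exp(-14τ)sin(4ξ)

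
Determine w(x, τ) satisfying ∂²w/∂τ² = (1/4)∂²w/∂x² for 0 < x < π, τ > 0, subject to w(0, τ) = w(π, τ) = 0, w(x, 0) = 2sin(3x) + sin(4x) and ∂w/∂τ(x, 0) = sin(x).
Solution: Using separation of variables w = X(x)T(τ):
Eigenfunctions: sin(nx), n = 1, 2, 3, ...
General solution: w(x, τ) = Σ [A_n cos(n τ/2) + B_n sin(n τ/2)] sin(nx)
From w(x,0) = 2sin(3x) + sin(4x): A_3=2, A_4=1. From w_τ(x,0) = sin(x), using w_τ(x,0) = Σ ω_n B_n sin(nx) with ω_n = n/2: B_1 = 1/(1/2) = 2.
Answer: w(x, τ) = 2sin(x)sin(τ/2) + 2sin(3x)cos(3τ/2) + sin(4x)cos(2τ)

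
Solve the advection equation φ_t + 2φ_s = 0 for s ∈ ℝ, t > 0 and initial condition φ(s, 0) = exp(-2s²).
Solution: By method of characteristics (waves move right with speed 2):
Along characteristics s - 2t = const, φ is constant, so φ(s,t) = f(s - 2t) with f = φ(·, 0).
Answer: φ(s, t) = exp(-2(s - 2t)²)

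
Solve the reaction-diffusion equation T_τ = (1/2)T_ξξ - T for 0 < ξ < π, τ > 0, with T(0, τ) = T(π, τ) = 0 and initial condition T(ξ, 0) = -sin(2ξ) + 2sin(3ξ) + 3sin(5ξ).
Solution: Substitute T = exp(-τ)u.
Then T_τ = exp(-τ)(u_τ - u), T_ξξ = exp(-τ)u_ξξ; substituting and dividing by exp(-τ), the lower-order terms cancel: u_τ = (1/2)u_ξξ (standard heat equation).
Data for u: u(ξ,0) = T(ξ,0) = -sin(2ξ) + 2sin(3ξ) + 3sin(5ξ). The boundary conditions carry over: u(0,τ) = u(π,τ) = 0.
Separating variables: u = Σ c_n exp(-n²τ/2) sin(nξ). From u(ξ,0) = -sin(2ξ) + 2sin(3ξ) + 3sin(5ξ): c_2=-1, c_3=2, c_5=3.
So u(ξ,τ) = -exp(-2τ)sin(2ξ) + 2exp(-9τ/2)sin(3ξ) + 3exp(-25τ/2)sin(5ξ), and T(ξ,τ) = exp(-τ)u(ξ,τ).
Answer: T(ξ, τ) = -exp(-3τ)sin(2ξ) + 2exp(-11τ/2)sin(3ξ) + 3exp(-27τ/2)sin(5ξ)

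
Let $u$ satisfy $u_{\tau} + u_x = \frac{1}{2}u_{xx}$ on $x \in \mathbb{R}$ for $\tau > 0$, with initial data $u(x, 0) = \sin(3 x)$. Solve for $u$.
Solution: Moving frame: $\eta = x - \tau$, $\sigma = \tau$, $u = w(\eta,\sigma)$, so $u_{\tau} = w_{\sigma} - w_{\eta}$ and $u_{xx} = w_{\eta\eta}$.
Hence $u_{\tau} + u_x = w_{\sigma}$ and the PDE becomes the heat equation $w_{\sigma} = \frac{1}{2}w_{\eta\eta}$ on $\eta \in \mathbb{R}$.
Initial data: $w(\eta,0) = u(\eta,0) = \sin(3 \eta)$. Each mode $\sin(n\eta)$ decays as $e^{-n^2\sigma/2}$ on $\mathbb{R}$, so $w(\eta,\sigma) = \sum c_n e^{-n^2\sigma/2} \sin(n\eta)$ with $c_3=1$: $w(\eta,\sigma) = e^{-9 \sigma/2} \sin(3 \eta)$.
Substituting back: $u(x,\tau) = w(x - \tau, \tau)$.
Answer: $u(x, \tau) = - e^{-9 \tau/2} \sin(3 \tau - 3 x)$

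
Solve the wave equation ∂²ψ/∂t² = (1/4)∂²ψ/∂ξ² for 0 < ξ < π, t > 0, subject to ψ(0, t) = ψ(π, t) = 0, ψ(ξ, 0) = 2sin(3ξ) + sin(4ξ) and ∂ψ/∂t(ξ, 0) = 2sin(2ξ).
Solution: Using separation of variables ψ = X(ξ)T(t):
Eigenfunctions: sin(nξ), n = 1, 2, 3, ...
General solution: ψ(ξ, t) = Σ [A_n cos(n t/2) + B_n sin(n t/2)] sin(nξ)
From ψ(ξ,0) = 2sin(3ξ) + sin(4ξ): A_3=2, A_4=1. From ψ_t(ξ,0) = 2sin(2ξ), using ψ_t(ξ,0) = Σ ω_n B_n sin(nξ) with ω_n = n/2: B_2 = 2/1 = 2.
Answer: ψ(ξ, t) = 2sin(t)sin(2ξ) + 2sin(3ξ)cos(3t/2) + sin(4ξ)cos(2t)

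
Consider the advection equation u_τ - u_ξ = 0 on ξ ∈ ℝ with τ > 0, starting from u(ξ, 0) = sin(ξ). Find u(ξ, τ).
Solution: By characteristics (dξ/dτ = -1), u(ξ,τ) = f(ξ + τ) with f = u(·, 0).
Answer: u(ξ, τ) = sin(ξ + τ)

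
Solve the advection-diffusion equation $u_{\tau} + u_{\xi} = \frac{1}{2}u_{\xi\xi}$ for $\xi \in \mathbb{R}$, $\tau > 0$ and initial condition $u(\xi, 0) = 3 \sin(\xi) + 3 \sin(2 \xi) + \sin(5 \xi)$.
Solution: Change to a moving frame: let $\eta = \xi - \tau$, $\sigma = \tau$ and write $u(\xi,\tau) = w(\eta,\sigma)$.
By the chain rule $u_{\tau} = w_{\sigma} - w_{\eta}$, $u_{\xi} = w_{\eta}$, $u_{\xi\xi} = w_{\eta\eta}$.
Then $u_{\tau} + u_{\xi} = w_{\sigma}$: the advection term cancels and the PDE becomes the heat equation $w_{\sigma} = \frac{1}{2}w_{\eta\eta}$ on $\eta \in \mathbb{R}$.
Initial data: $w(\eta,0) = u(\eta,0) = 3 \sin(\eta) + 3 \sin(2 \eta) + \sin(5 \eta)$.
On $\eta \in \mathbb{R}$ each mode satisfies $(\sin(n\eta))'' = -n^2 \sin(n\eta)$, so $e^{-n^2\sigma/2} \sin(n\eta)$ solves the heat equation; by superposition $w(\eta,\sigma) = \sum c_n e^{-n^2\sigma/2} \sin(n\eta)$.
Reading off the coefficients: $c_1=3, c_2=3, c_5=1$, so $w(\eta,\sigma) = 3 e^{-2 \sigma} \sin(2 \eta) + 3 e^{-\sigma/2} \sin(\eta) + e^{-25 \sigma/2} \sin(5 \eta)$.
Substituting back $\eta = \xi - \tau$, $\sigma = \tau$: $u(\xi,\tau) = w(\xi - \tau, \tau)$.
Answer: $u(\xi, \tau) = -3 e^{-2 \tau} \sin(2 \tau - 2 \xi) - 3 e^{-\tau/2} \sin(\tau - \xi) -  e^{-25 \tau/2} \sin(5 \tau - 5 \xi)$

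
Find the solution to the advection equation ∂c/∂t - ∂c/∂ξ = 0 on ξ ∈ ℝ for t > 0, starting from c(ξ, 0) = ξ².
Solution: By method of characteristics (waves move left with speed 1):
Along characteristics ξ + t = const, c is constant, so c(ξ,t) = f(ξ + t) with f = c(·, 0).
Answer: c(ξ, t) = t² + 2tξ + ξ²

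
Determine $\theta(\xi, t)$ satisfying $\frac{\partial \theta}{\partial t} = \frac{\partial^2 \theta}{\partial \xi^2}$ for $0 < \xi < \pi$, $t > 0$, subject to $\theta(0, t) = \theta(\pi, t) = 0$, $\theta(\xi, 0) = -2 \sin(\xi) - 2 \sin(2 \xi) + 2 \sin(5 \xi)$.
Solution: Using separation of variables $\theta = X(\xi)G(t)$:
Eigenfunctions: $\sin(n\xi)$, $n = 1, 2, 3, \ldots$
General solution: $\theta(\xi, t) = \sum c_n \sin(n\xi) e^{-n^2 t}$
Matching $\theta(\xi,0) = -2 \sin(\xi) - 2 \sin(2 \xi) + 2 \sin(5 \xi)$ term by term: $c_1=-2, c_2=-2, c_5=2$.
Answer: $\theta(\xi, t) = -2 e^{-t} \sin(\xi) - 2 e^{-4 t} \sin(2 \xi) + 2 e^{-25 t} \sin(5 \xi)$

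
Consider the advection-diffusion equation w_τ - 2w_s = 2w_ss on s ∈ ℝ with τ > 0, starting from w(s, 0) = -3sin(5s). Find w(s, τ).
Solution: Change to a moving frame: let η = s + 2τ, σ = τ and write w(s,τ) = u(η,σ).
By the chain rule w_τ = u_σ + 2u_η, w_s = u_η, w_ss = u_ηη.
Then w_τ - 2w_s = u_σ: the advection term cancels and the PDE becomes the heat equation u_σ = 2u_ηη on η ∈ ℝ.
Initial data: u(η,0) = w(η,0) = -3sin(5η).
On η ∈ ℝ each mode satisfies (sin(nη))″ = -n² sin(nη), so exp(-2n²σ) sin(nη) solves the heat equation; by superposition u(η,σ) = Σ c_n exp(-2n²σ) sin(nη).
Reading off the coefficients: c_5=-3, so u(η,σ) = -3exp(-50σ)sin(5η).
Substituting back η = s + 2τ, σ = τ: w(s,τ) = u(s + 2τ, τ).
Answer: w(s, τ) = -3exp(-50τ)sin(5s + 10τ)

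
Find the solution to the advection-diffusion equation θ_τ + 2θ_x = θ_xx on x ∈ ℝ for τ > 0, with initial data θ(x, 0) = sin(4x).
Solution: Moving frame: η = x - 2τ, σ = τ, θ = u(η,σ), so θ_τ = u_σ - 2u_η and θ_xx = u_ηη.
Hence θ_τ + 2θ_x = u_σ and the PDE becomes the heat equation u_σ = u_ηη on η ∈ ℝ.
Initial data: u(η,0) = θ(η,0) = sin(4η). Each mode sin(nη) decays as exp(-n²σ) on ℝ, so u(η,σ) = Σ c_n exp(-n²σ) sin(nη) with c_4=1: u(η,σ) = exp(-16σ)sin(4η).
Substituting back: θ(x,τ) = u(x - 2τ, τ).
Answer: θ(x, τ) = exp(-16τ)sin(4x - 8τ)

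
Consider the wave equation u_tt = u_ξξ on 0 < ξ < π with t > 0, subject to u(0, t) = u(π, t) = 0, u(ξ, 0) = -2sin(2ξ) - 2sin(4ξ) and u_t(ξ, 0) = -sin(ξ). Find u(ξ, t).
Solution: Separating variables: u = Σ [A_n cos(ω_n t) + B_n sin(ω_n t)] sin(nξ), ω_n = n. From ICs (B_n = velocity coefficient / ω_n): A_2=-2, A_4=-2, B_1=-1.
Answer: u(ξ, t) = -sin(t)sin(ξ) - 2sin(2ξ)cos(2t) - 2sin(4ξ)cos(4t)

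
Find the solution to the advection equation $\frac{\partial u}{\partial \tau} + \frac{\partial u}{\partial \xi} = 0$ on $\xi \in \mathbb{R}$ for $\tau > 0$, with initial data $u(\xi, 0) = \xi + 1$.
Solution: By method of characteristics (waves move right with speed 1):
Along characteristics $\xi - \tau =$ const, $u$ is constant, so $u(\xi,\tau) = f(\xi - \tau)$ with $f = u( \cdot , 0)$.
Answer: $u(\xi, \tau) = - \tau + \xi + 1$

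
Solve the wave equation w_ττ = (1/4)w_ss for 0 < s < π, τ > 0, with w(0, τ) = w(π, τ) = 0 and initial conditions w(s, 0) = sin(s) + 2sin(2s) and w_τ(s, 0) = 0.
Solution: Separating variables: w = Σ [A_n cos(ω_n τ) + B_n sin(ω_n τ)] sin(ns), ω_n = n/2. From ICs: A_1=1, A_2=2.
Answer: w(s, τ) = sin(s)cos(τ/2) + 2sin(2s)cos(τ)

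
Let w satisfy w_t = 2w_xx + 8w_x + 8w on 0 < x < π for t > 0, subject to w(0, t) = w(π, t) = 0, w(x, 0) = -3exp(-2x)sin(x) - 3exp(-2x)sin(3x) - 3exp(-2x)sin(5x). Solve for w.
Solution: Substitute w = exp(-2x)u, i.e. u = exp(2x)w.
By the product rule, w_x = exp(-2x)(u_x - 2u), w_xx = exp(-2x)(u_xx - 4u_x + 4u), w_t = exp(-2x)u_t.
Substituting into the PDE and dividing by exp(-2x): u_t = 2(u_xx - 4u_x + 4u) + 8(u_x - 2u) + 8u.
The lower-order terms cancel, leaving the standard heat equation u_t = 2u_xx.
Initial data for u: u(x,0) = exp(2x)w(x,0) = -3sin(x) - 3sin(3x) - 3sin(5x). The boundary conditions carry over: u(0,t) = u(π,t) = 0.
Solve for u:
  Using separation of variables u = X(x)T(t):
  Eigenfunctions: sin(nx), n = 1, 2, 3, ...
  General solution: u(x, t) = Σ c_n sin(nx) exp(-2n² t)
  Matching u(x,0) = -3sin(x) - 3sin(3x) - 3sin(5x) term by term: c_1=-3, c_3=-3, c_5=-3.
Hence u(x,t) = -3exp(-2t)sin(x) - 3exp(-18t)sin(3x) - 3exp(-50t)sin(5x).
Transform back: w(x,t) = exp(-2x)u(x,t).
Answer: w(x, t) = -3exp(-2t)exp(-2x)sin(x) - 3exp(-18t)exp(-2x)sin(3x) - 3exp(-50t)exp(-2x)sin(5x)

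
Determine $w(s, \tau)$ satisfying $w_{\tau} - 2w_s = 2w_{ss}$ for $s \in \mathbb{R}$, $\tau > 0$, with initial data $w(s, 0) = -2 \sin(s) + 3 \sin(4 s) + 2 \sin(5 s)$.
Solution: Change to a moving frame: let $\eta = s + 2\tau$, $\sigma = \tau$ and write $w(s,\tau) = u(\eta,\sigma)$.
By the chain rule $w_{\tau} = u_{\sigma} + 2u_{\eta}$, $w_s = u_{\eta}$, $w_{ss} = u_{\eta\eta}$.
Then $w_{\tau} - 2w_s = u_{\sigma}$: the advection term cancels and the PDE becomes the heat equation $u_{\sigma} = 2u_{\eta\eta}$ on $\eta \in \mathbb{R}$.
Initial data: $u(\eta,0) = w(\eta,0) = -2 \sin(\eta) + 3 \sin(4 \eta) + 2 \sin(5 \eta)$.
On $\eta \in \mathbb{R}$ each mode satisfies $(\sin(n\eta))'' = -n^2 \sin(n\eta)$, so $e^{-2n^2\sigma} \sin(n\eta)$ solves the heat equation; by superposition $u(\eta,\sigma) = \sum c_n e^{-2n^2\sigma} \sin(n\eta)$.
Reading off the coefficients: $c_1=-2, c_4=3, c_5=2$, so $u(\eta,\sigma) = -2 e^{-2 \sigma} \sin(\eta) + 3 e^{-32 \sigma} \sin(4 \eta) + 2 e^{-50 \sigma} \sin(5 \eta)$.
Substituting back $\eta = s + 2\tau$, $\sigma = \tau$: $w(s,\tau) = u(s + 2\tau, \tau)$.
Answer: $w(s, \tau) = -2 e^{-2 \tau} \sin(2 \tau + s) + 3 e^{-32 \tau} \sin(8 \tau + 4 s) + 2 e^{-50 \tau} \sin(10 \tau + 5 s)$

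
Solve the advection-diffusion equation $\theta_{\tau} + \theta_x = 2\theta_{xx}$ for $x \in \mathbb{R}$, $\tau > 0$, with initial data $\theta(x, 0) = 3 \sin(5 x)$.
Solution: Moving frame: $\eta = x - \tau$, $\sigma = \tau$, $\theta = u(\eta,\sigma)$, so $\theta_{\tau} = u_{\sigma} - u_{\eta}$ and $\theta_{xx} = u_{\eta\eta}$.
Hence $\theta_{\tau} + \theta_x = u_{\sigma}$ and the PDE becomes the heat equation $u_{\sigma} = 2u_{\eta\eta}$ on $\eta \in \mathbb{R}$.
Initial data: $u(\eta,0) = \theta(\eta,0) = 3 \sin(5 \eta)$. Each mode $\sin(n\eta)$ decays as $e^{-2n^2\sigma}$ on $\mathbb{R}$, so $u(\eta,\sigma) = \sum c_n e^{-2n^2\sigma} \sin(n\eta)$ with $c_5=3$: $u(\eta,\sigma) = 3 e^{-50 \sigma} \sin(5 \eta)$.
Substituting back: $\theta(x,\tau) = u(x - \tau, \tau)$.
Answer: $\theta(x, \tau) = -3 e^{-50 \tau} \sin(5 \tau - 5 x)$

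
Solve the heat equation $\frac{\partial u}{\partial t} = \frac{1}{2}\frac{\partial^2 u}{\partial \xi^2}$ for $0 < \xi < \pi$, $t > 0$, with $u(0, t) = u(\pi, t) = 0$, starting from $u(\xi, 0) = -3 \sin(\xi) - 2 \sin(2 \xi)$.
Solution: Separating variables: $u = \sum c_n e^{-n^2t/2} \sin(n\xi)$. From $u(\xi,0) = -3 \sin(\xi) - 2 \sin(2 \xi)$: $c_1=-3, c_2=-2$.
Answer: $u(\xi, t) = -2 e^{-2 t} \sin(2 \xi) - 3 e^{-t/2} \sin(\xi)$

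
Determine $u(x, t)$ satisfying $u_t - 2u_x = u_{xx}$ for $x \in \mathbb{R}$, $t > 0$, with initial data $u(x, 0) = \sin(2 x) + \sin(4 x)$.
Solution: Moving frame: $\eta = x + 2t$, $\sigma = t$, $u = w(\eta,\sigma)$, so $u_t = w_{\sigma} + 2w_{\eta}$ and $u_{xx} = w_{\eta\eta}$.
Hence $u_t - 2u_x = w_{\sigma}$ and the PDE becomes the heat equation $w_{\sigma} = w_{\eta\eta}$ on $\eta \in \mathbb{R}$.
Initial data: $w(\eta,0) = u(\eta,0) = \sin(2 \eta) + \sin(4 \eta)$. Each mode $\sin(n\eta)$ decays as $e^{-n^2\sigma}$ on $\mathbb{R}$, so $w(\eta,\sigma) = \sum c_n e^{-n^2\sigma} \sin(n\eta)$ with $c_2=1, c_4=1$: $w(\eta,\sigma) = e^{-4 \sigma} \sin(2 \eta) + e^{-16 \sigma} \sin(4 \eta)$.
Substituting back: $u(x,t) = w(x + 2t, t)$.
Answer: $u(x, t) = e^{-4 t} \sin(4 t + 2 x) + e^{-16 t} \sin(8 t + 4 x)$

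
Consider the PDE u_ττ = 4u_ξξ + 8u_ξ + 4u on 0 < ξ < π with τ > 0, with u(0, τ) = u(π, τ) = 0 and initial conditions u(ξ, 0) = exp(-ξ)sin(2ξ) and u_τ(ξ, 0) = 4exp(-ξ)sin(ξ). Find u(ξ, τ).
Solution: Substitute u = exp(-ξ)w, i.e. w = exp(ξ)u.
By the product rule, u_ξ = exp(-ξ)(w_ξ - w), u_ξξ = exp(-ξ)(w_ξξ - 2w_ξ + w), u_ττ = exp(-ξ)w_ττ.
Substituting into the PDE and dividing by exp(-ξ): w_ττ = 4(w_ξξ - 2w_ξ + w) + 8(w_ξ - w) + 4w.
The lower-order terms cancel, leaving the standard wave equation w_ττ = 4w_ξξ.
Initial data for w: w(ξ,0) = exp(ξ)u(ξ,0) = sin(2ξ); w_τ(ξ,0) = exp(ξ)u_τ(ξ,0) = 4sin(ξ). The boundary conditions carry over: w(0,τ) = w(π,τ) = 0.
Solve for w:
  Using separation of variables w = X(ξ)T(τ):
  Eigenfunctions: sin(nξ), n = 1, 2, 3, ...
  General solution: w(ξ, τ) = Σ [A_n cos(2n τ) + B_n sin(2n τ)] sin(nξ)
  From w(ξ,0) = sin(2ξ): A_2=1. From w_τ(ξ,0) = 4sin(ξ), using w_τ(ξ,0) = Σ ω_n B_n sin(nξ) with ω_n = 2n: B_1 = 4/2 = 2.
Hence w(ξ,τ) = 2sin(ξ)sin(2τ) + sin(2ξ)cos(4τ).
Transform back: u(ξ,τ) = exp(-ξ)w(ξ,τ).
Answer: u(ξ, τ) = 2exp(-ξ)sin(ξ)sin(2τ) + exp(-ξ)sin(2ξ)cos(4τ)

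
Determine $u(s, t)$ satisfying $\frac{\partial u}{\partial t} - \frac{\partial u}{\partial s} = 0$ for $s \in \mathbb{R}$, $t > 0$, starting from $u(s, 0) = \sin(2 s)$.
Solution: By characteristics ($ds/dt = -1$), $u(s,t) = f(s + t)$ with $f = u( \cdot , 0)$.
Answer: $u(s, t) = \sin(2 s + 2 t)$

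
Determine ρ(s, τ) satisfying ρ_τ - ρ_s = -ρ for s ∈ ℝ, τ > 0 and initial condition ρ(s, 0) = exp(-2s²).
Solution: Substitute ρ = exp(-τ)u, i.e. u = exp(τ)ρ.
By the product rule, ρ_τ = exp(-τ)(u_τ - u), ρ_s = exp(-τ)u_s.
Substituting into the PDE and dividing by exp(-τ): u_τ - u - u_s = -u.
The lower-order terms cancel, leaving the standard advection equation u_τ - u_s = 0.
Initial data for u: u(s,0) = ρ(s,0) = exp(-2s²).
Solve for u:
  By method of characteristics (waves move left with speed 1):
  Along characteristics s + τ = const, u is constant, so u(s,τ) = f(s + τ) with f = u(·, 0).
Hence u(s,τ) = exp(-2(s + τ)²).
Transform back: ρ(s,τ) = exp(-τ)u(s,τ).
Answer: ρ(s, τ) = exp(-τ)exp(-2(s + τ)²)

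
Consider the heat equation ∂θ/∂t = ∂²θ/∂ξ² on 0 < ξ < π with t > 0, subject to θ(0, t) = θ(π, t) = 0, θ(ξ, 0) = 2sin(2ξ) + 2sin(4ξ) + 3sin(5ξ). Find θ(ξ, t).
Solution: Separating variables: θ = Σ c_n exp(-n²t) sin(nξ). From θ(ξ,0) = 2sin(2ξ) + 2sin(4ξ) + 3sin(5ξ): c_2=2, c_4=2, c_5=3.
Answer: θ(ξ, t) = 2exp(-4t)sin(2ξ) + 2exp(-16t)sin(4ξ) + 3exp(-25t)sin(5ξ)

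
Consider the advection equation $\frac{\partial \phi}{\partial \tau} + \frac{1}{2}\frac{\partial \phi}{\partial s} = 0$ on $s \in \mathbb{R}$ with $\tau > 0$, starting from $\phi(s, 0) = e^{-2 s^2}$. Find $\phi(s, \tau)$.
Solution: By characteristics ($ds/d\tau = 1/2$), $\phi(s,\tau) = f(s - \frac{1}{2}\tau)$ with $f = \phi( \cdot , 0)$.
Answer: $\phi(s, \tau) = e^{-2 (-\tau/2 + s)^2}$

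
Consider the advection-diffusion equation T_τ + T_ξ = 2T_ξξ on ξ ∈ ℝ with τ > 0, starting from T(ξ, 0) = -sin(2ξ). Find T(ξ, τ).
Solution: Change to a moving frame: let η = ξ - τ, σ = τ and write T(ξ,τ) = u(η,σ).
By the chain rule T_τ = u_σ - u_η, T_ξ = u_η, T_ξξ = u_ηη.
Then T_τ + T_ξ = u_σ: the advection term cancels and the PDE becomes the heat equation u_σ = 2u_ηη on η ∈ ℝ.
Initial data: u(η,0) = T(η,0) = -sin(2η).
On η ∈ ℝ each mode satisfies (sin(nη))″ = -n² sin(nη), so exp(-2n²σ) sin(nη) solves the heat equation; by superposition u(η,σ) = Σ c_n exp(-2n²σ) sin(nη).
Reading off the coefficients: c_2=-1, so u(η,σ) = -exp(-8σ)sin(2η).
Substituting back η = ξ - τ, σ = τ: T(ξ,τ) = u(ξ - τ, τ).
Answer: T(ξ, τ) = -exp(-8τ)sin(2ξ - 2τ)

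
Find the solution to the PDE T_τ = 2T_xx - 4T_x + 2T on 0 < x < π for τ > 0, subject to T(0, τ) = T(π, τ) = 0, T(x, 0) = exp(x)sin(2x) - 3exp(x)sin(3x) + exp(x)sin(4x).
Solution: Substitute T = exp(x)u.
Then T_x = exp(x)(u_x + u), T_xx = exp(x)(u_xx + 2u_x + u), T_τ = exp(x)u_τ; substituting and dividing by exp(x), the lower-order terms cancel: u_τ = 2u_xx (standard heat equation).
Data for u: u(x,0) = exp(-x)T(x,0) = sin(2x) - 3sin(3x) + sin(4x). The boundary conditions carry over: u(0,τ) = u(π,τ) = 0.
Separating variables: u = Σ c_n exp(-2n²τ) sin(nx). From u(x,0) = sin(2x) - 3sin(3x) + sin(4x): c_2=1, c_3=-3, c_4=1.
So u(x,τ) = exp(-8τ)sin(2x) - 3exp(-18τ)sin(3x) + exp(-32τ)sin(4x), and T(x,τ) = exp(x)u(x,τ).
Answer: T(x, τ) = exp(x)exp(-8τ)sin(2x) - 3exp(x)exp(-18τ)sin(3x) + exp(x)exp(-32τ)sin(4x)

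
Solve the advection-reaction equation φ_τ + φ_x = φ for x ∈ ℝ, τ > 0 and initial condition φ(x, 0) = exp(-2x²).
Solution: Substitute φ = exp(τ)u.
Then φ_τ = exp(τ)(u_τ + u), φ_x = exp(τ)u_x; substituting and dividing by exp(τ), the lower-order terms cancel: u_τ + u_x = 0 (standard advection equation).
Data for u: u(x,0) = φ(x,0) = exp(-2x²).
By characteristics (dx/dτ = 1), u(x,τ) = f(x - τ) with f = u(·, 0).
So u(x,τ) = exp(-2(x - τ)²), and φ(x,τ) = exp(τ)u(x,τ).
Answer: φ(x, τ) = exp(τ)exp(-2(x - τ)²)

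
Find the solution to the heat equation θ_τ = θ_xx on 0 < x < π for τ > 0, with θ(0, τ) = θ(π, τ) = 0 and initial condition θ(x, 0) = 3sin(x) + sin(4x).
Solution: Using separation of variables θ = X(x)G(τ):
Eigenfunctions: sin(nx), n = 1, 2, 3, ...
General solution: θ(x, τ) = Σ c_n sin(nx) exp(-n² τ)
Matching θ(x,0) = 3sin(x) + sin(4x) term by term: c_1=3, c_4=1.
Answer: θ(x, τ) = 3exp(-τ)sin(x) + exp(-16τ)sin(4x)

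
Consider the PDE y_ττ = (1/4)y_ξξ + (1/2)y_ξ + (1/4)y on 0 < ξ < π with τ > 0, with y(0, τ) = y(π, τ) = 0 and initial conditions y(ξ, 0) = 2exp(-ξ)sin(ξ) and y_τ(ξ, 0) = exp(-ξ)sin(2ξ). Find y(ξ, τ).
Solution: Substitute y = exp(-ξ)u, i.e. u = exp(ξ)y.
By the product rule, y_ξ = exp(-ξ)(u_ξ - u), y_ξξ = exp(-ξ)(u_ξξ - 2u_ξ + u), y_ττ = exp(-ξ)u_ττ.
Substituting into the PDE and dividing by exp(-ξ): u_ττ = (1/4)(u_ξξ - 2u_ξ + u) + (1/2)(u_ξ - u) + (1/4)u.
The lower-order terms cancel, leaving the standard wave equation u_ττ = (1/4)u_ξξ.
Initial data for u: u(ξ,0) = exp(ξ)y(ξ,0) = 2sin(ξ); u_τ(ξ,0) = exp(ξ)y_τ(ξ,0) = sin(2ξ). The boundary conditions carry over: u(0,τ) = u(π,τ) = 0.
Solve for u:
  Using separation of variables u = X(ξ)T(τ):
  Eigenfunctions: sin(nξ), n = 1, 2, 3, ...
  General solution: u(ξ, τ) = Σ [A_n cos(n τ/2) + B_n sin(n τ/2)] sin(nξ)
  From u(ξ,0) = 2sin(ξ): A_1=2. From u_τ(ξ,0) = sin(2ξ), using u_τ(ξ,0) = Σ ω_n B_n sin(nξ) with ω_n = n/2: B_2 = 1/1 = 1.
Hence u(ξ,τ) = 2sin(ξ)cos(τ/2) + sin(2ξ)sin(τ).
Transform back: y(ξ,τ) = exp(-ξ)u(ξ,τ).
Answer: y(ξ, τ) = 2exp(-ξ)sin(ξ)cos(τ/2) + exp(-ξ)sin(2ξ)sin(τ)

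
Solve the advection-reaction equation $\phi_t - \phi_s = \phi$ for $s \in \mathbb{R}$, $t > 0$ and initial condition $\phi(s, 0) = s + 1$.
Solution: Substitute $\phi = e^{t}u$.
Then $\phi_t = e^{t}(u_t + u)$, $\phi_s = e^{t}u_s$; substituting and dividing by $e^{t}$, the lower-order terms cancel: $u_t - u_s = 0$ (standard advection equation).
Data for $u$: $u(s,0) = \phi(s,0) = s + 1$.
By characteristics ($ds/dt = -1$), $u(s,t) = f(s + t)$ with $f = u( \cdot , 0)$.
So $u(s,t) = s + t + 1$, and $\phi(s,t) = e^{t}u(s,t)$.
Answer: $\phi(s, t) = s e^{t} + t e^{t} + e^{t}$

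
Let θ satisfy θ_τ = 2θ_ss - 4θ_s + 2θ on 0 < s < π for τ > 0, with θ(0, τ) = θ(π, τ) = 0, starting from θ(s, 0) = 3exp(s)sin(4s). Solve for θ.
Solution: Substitute θ = exp(s)u, i.e. u = exp(-s)θ.
By the product rule, θ_s = exp(s)(u_s + u), θ_ss = exp(s)(u_ss + 2u_s + u), θ_τ = exp(s)u_τ.
Substituting into the PDE and dividing by exp(s): u_τ = 2(u_ss + 2u_s + u) - 4(u_s + u) + 2u.
The lower-order terms cancel, leaving the standard heat equation u_τ = 2u_ss.
Initial data for u: u(s,0) = exp(-s)θ(s,0) = 3sin(4s). The boundary conditions carry over: u(0,τ) = u(π,τ) = 0.
Solve for u:
  Using separation of variables u = X(s)G(τ):
  Eigenfunctions: sin(ns), n = 1, 2, 3, ...
  General solution: u(s, τ) = Σ c_n sin(ns) exp(-2n² τ)
  Matching u(s,0) = 3sin(4s) term by term: c_4=3.
Hence u(s,τ) = 3exp(-32τ)sin(4s).
Transform back: θ(s,τ) = exp(s)u(s,τ).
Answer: θ(s, τ) = 3exp(s)exp(-32τ)sin(4s)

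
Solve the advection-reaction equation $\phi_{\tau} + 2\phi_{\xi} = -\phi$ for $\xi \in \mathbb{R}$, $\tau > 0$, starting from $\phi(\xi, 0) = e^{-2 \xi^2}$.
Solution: Substitute $\phi = e^{-\tau}u$.
Then $\phi_{\tau} = e^{-\tau}(u_{\tau} - u)$, $\phi_{\xi} = e^{-\tau}u_{\xi}$; substituting and dividing by $e^{-\tau}$, the lower-order terms cancel: $u_{\tau} + 2u_{\xi} = 0$ (standard advection equation).
Data for $u$: $u(\xi,0) = \phi(\xi,0) = e^{-2 \xi^2}$.
By characteristics ($d\xi/d\tau = 2$), $u(\xi,\tau) = f(\xi - 2\tau)$ with $f = u( \cdot , 0)$.
So $u(\xi,\tau) = e^{-2 (\xi - 2 \tau)^2}$, and $\phi(\xi,\tau) = e^{-\tau}u(\xi,\tau)$.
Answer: $\phi(\xi, \tau) = e^{-\tau} e^{-2 (-2 \tau + \xi)^2}$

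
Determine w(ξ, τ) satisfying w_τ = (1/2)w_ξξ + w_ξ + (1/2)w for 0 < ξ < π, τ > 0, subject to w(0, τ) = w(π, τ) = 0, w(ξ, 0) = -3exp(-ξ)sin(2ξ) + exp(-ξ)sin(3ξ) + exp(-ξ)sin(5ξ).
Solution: Substitute w = exp(-ξ)u.
Then w_ξ = exp(-ξ)(u_ξ - u), w_ξξ = exp(-ξ)(u_ξξ - 2u_ξ + u), w_τ = exp(-ξ)u_τ; substituting and dividing by exp(-ξ), the lower-order terms cancel: u_τ = (1/2)u_ξξ (standard heat equation).
Data for u: u(ξ,0) = exp(ξ)w(ξ,0) = -3sin(2ξ) + sin(3ξ) + sin(5ξ). The boundary conditions carry over: u(0,τ) = u(π,τ) = 0.
Separating variables: u = Σ c_n exp(-n²τ/2) sin(nξ). From u(ξ,0) = -3sin(2ξ) + sin(3ξ) + sin(5ξ): c_2=-3, c_3=1, c_5=1.
So u(ξ,τ) = -3exp(-2τ)sin(2ξ) + exp(-9τ/2)sin(3ξ) + exp(-25τ/2)sin(5ξ), and w(ξ,τ) = exp(-ξ)u(ξ,τ).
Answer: w(ξ, τ) = -3exp(-ξ)exp(-2τ)sin(2ξ) + exp(-ξ)exp(-9τ/2)sin(3ξ) + exp(-ξ)exp(-25τ/2)sin(5ξ)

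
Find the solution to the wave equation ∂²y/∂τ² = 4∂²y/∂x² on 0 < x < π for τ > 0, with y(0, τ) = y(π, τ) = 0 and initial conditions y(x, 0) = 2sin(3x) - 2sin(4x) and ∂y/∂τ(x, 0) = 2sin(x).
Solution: Using separation of variables y = X(x)T(τ):
Eigenfunctions: sin(nx), n = 1, 2, 3, ...
General solution: y(x, τ) = Σ [A_n cos(2n τ) + B_n sin(2n τ)] sin(nx)
From y(x,0) = 2sin(3x) - 2sin(4x): A_3=2, A_4=-2. From y_τ(x,0) = 2sin(x), using y_τ(x,0) = Σ ω_n B_n sin(nx) with ω_n = 2n: B_1 = 2/2 = 1.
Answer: y(x, τ) = sin(x)sin(2τ) + 2sin(3x)cos(6τ) - 2sin(4x)cos(8τ)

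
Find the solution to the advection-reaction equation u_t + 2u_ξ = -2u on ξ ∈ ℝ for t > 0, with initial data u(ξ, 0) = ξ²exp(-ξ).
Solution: Substitute u = exp(-ξ)w, i.e. w = exp(ξ)u.
By the product rule, u_ξ = exp(-ξ)(w_ξ - w), u_t = exp(-ξ)w_t.
Substituting into the PDE and dividing by exp(-ξ): w_t + 2(w_ξ - w) = -2w.
The lower-order terms cancel, leaving the standard advection equation w_t + 2w_ξ = 0.
Initial data for w: w(ξ,0) = exp(ξ)u(ξ,0) = ξ².
Solve for w:
  By method of characteristics (waves move right with speed 2):
  Along characteristics ξ - 2t = const, w is constant, so w(ξ,t) = f(ξ - 2t) with f = w(·, 0).
Hence w(ξ,t) = 4t² - 4tξ + ξ².
Transform back: u(ξ,t) = exp(-ξ)w(ξ,t).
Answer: u(ξ, t) = 4t²exp(-ξ) - 4tξexp(-ξ) + ξ²exp(-ξ)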